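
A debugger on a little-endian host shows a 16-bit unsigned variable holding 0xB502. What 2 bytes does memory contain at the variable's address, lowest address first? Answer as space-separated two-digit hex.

02 B5

Split into bytes (most-significant first): B5 02.
Little-endian stores the least-significant byte at the lowest address.
So at ascending addresses the bytes are 02 B5.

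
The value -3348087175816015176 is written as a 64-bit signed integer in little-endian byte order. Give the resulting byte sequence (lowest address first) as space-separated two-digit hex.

Two's complement of -3348087175816015176 in 64 bits: 3348087175816015176 = 0x2E76CB8C278DED48; invert → 0xD1893473D87212B7; add 1 → 0xD1893473D87212B8.
Split into bytes (most-significant first): D1 89 34 73 D8 72 12 B8.
In little-endian order the low byte comes first in memory.
So at ascending addresses the bytes are B8 12 72 D8 73 34 89 D1.

B8 12 72 D8 73 34 89 D1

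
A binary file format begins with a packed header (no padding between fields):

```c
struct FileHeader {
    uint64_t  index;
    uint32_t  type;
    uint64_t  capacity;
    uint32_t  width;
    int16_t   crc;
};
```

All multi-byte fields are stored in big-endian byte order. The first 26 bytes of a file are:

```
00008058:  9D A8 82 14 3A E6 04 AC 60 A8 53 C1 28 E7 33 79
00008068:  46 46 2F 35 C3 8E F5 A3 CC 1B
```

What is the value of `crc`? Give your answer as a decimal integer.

-13285

`crc` follows `index` (8 B), `type` (4 B), `capacity` (8 B), `width` (4 B), so it starts at offset 8 + 4 + 8 + 4 = 24 and occupies 2 bytes.
Bytes at offsets 24..25: CC 1B.
Big-endian stores the most-significant byte at the lowest address.
The bytes are already most-significant first: 0xCC1B.
Top bit is set, so as a signed 16-bit value this is 0xCC1B − 2^16 = -13285.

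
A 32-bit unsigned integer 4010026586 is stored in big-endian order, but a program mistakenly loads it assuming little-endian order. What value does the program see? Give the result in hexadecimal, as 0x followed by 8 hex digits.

0x5A2604EF

4010026586 in 32-bit hexadecimal is 0xEF04265A.
Stored big-endian, the bytes at ascending addresses are EF 04 26 5A.
Read back as little-endian, the first byte is least significant, giving 0x5A2604EF.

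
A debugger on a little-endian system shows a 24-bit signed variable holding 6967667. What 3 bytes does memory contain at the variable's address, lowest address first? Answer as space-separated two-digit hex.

6967667 in hexadecimal, padded to 24 bits, is 0x6A5173.
Split into bytes (most-significant first): 6A 51 73.
Little-endian stores the least-significant byte at the lowest address.
So at ascending addresses the bytes are 73 51 6A.

73 51 6A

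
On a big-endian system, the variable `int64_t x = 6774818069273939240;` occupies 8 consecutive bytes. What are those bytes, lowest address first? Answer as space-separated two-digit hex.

6774818069273939240 in hexadecimal, padded to 64 bits, is 0x5E04FD23B4F88D28.
Split into bytes (most-significant first): 5E 04 FD 23 B4 F8 8D 28.
Big-endian stores the most-significant byte at the lowest address.
So the memory order matches the most-significant-first order: 5E 04 FD 23 B4 F8 8D 28.

5E 04 FD 23 B4 F8 8D 28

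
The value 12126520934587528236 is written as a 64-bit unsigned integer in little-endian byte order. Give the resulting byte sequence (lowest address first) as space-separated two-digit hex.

12126520934587528236 in hexadecimal, padded to 64 bits, is 0xA84A0E8A7B6D742C.
Split into bytes (most-significant first): A8 4A 0E 8A 7B 6D 74 2C.
In little-endian order the low byte comes first in memory.
So at ascending addresses the bytes are 2C 74 6D 7B 8A 0E 4A A8.

2C 74 6D 7B 8A 0E 4A A8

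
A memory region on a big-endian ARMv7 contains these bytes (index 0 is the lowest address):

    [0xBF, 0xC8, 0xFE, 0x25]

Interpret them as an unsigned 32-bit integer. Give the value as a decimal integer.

3217620517

Big-endian: lowest address holds the most-significant byte.
The bytes are already most-significant first: 0xBFC8FE25.
0xBFC8FE25 = 3217620517.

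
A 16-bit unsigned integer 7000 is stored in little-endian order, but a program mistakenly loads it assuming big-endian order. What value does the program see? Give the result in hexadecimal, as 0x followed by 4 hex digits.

0x581B

7000 in 16-bit hexadecimal is 0x1B58.
Stored little-endian, the bytes at ascending addresses are 58 1B.
Read back as big-endian, the last byte is least significant, giving 0x581B.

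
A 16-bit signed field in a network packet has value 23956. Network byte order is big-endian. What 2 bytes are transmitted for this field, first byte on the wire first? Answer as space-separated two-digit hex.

23956 in hexadecimal, padded to 16 bits, is 0x5D94.
Split into bytes (most-significant first): 5D 94.
Big-endian: lowest address holds the most-significant byte.
So the memory order matches the most-significant-first order: 5D 94.

5D 94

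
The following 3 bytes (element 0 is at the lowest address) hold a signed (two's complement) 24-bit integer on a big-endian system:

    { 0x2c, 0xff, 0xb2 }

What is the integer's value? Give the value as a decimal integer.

2949042

In big-endian order the high byte comes first in memory.
The bytes are already most-significant first: 0x2CFFB2.
0x2CFFB2 = 2949042.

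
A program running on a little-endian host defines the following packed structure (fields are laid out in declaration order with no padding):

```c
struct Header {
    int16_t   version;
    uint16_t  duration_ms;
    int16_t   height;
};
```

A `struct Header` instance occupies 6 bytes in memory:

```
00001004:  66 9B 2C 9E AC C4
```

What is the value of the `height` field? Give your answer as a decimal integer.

-15188

`height` follows `version` (2 B), `duration_ms` (2 B), so it starts at offset 2 + 2 = 4 and occupies 2 bytes.
Bytes at offsets 4..5: AC C4.
Little-endian: lowest address holds the least-significant byte.
Reassemble most-significant byte first: C4 AC → 0xC4AC.
Top bit is set, so as a signed 16-bit value this is 0xC4AC − 2^16 = -15188.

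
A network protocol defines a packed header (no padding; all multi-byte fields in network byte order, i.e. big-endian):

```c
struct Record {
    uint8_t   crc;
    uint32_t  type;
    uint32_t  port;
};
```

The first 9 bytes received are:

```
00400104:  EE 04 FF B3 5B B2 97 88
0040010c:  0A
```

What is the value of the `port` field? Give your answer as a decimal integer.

`port` follows `crc` (1 B), `type` (4 B), so it starts at offset 1 + 4 = 5 and occupies 4 bytes.
Bytes at offsets 5..8: B2 97 88 0A.
Big-endian stores the most-significant byte at the lowest address.
The bytes are already most-significant first: 0xB297880A.
0xB297880A = 2996275210.

2996275210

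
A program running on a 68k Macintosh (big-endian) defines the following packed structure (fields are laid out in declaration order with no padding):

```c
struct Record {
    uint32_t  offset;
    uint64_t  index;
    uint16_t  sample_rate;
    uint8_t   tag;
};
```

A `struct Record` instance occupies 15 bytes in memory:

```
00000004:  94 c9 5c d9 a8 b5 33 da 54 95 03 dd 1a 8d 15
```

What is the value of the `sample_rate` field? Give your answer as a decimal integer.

`sample_rate` follows `offset` (4 B), `index` (8 B), so it starts at offset 4 + 8 = 12 and occupies 2 bytes.
Bytes at offsets 12..13: 1A 8D.
In big-endian order the high byte comes first in memory.
The bytes are already most-significant first: 0x1A8D.
0x1A8D = 6797.

6797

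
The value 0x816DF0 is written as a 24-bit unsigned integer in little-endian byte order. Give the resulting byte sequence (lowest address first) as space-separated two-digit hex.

F0 6D 81

Split into bytes (most-significant first): 81 6D F0.
Little-endian: lowest address holds the least-significant byte.
So at ascending addresses the bytes are F0 6D 81.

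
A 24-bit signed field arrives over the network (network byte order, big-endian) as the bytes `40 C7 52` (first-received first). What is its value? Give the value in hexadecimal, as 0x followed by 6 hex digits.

0x40C752

Big-endian stores the most-significant byte at the lowest address.
The bytes are already most-significant first: 0x40C752.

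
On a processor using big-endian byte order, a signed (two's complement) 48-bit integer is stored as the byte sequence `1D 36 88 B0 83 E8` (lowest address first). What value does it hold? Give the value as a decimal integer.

32120058708968

In big-endian order the high byte comes first in memory.
The bytes are already most-significant first: 0x1D3688B083E8.
0x1D3688B083E8 = 32120058708968.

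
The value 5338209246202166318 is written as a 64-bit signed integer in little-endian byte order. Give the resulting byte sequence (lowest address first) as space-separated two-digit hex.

5338209246202166318 in hexadecimal, padded to 64 bits, is 0x4A152106C095FC2E.
Split into bytes (most-significant first): 4A 15 21 06 C0 95 FC 2E.
Little-endian stores the least-significant byte at the lowest address.
So at ascending addresses the bytes are 2E FC 95 C0 06 21 15 4A.

2E FC 95 C0 06 21 15 4A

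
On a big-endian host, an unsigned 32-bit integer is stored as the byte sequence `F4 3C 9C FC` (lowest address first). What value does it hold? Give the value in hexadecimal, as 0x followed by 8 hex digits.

0xF43C9CFC

In big-endian order the high byte comes first in memory.
The bytes are already most-significant first: 0xF43C9CFC.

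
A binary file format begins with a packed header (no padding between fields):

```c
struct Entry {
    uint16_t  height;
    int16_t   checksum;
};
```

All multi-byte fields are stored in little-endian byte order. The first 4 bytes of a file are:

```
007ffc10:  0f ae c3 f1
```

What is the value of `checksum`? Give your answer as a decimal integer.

`checksum` follows `height` (2 bytes), so it starts at byte offset 2 and occupies 2 bytes.
Bytes at offsets 2..3: C3 F1.
Little-endian stores the least-significant byte at the lowest address.
Reassemble most-significant byte first: F1 C3 → 0xF1C3.
Top bit is set, so as a signed 16-bit value this is 0xF1C3 − 2^16 = -3645.

-3645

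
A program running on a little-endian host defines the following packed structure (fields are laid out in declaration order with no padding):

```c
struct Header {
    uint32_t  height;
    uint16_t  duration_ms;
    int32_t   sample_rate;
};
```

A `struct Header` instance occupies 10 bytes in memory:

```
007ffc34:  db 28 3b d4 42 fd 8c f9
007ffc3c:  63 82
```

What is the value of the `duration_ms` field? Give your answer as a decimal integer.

`duration_ms` follows `height` (4 bytes), so it starts at byte offset 4 and occupies 2 bytes.
Bytes at offsets 4..5: 42 FD.
In little-endian order the low byte comes first in memory.
Reassemble most-significant byte first: FD 42 → 0xFD42.
0xFD42 = 64834.

64834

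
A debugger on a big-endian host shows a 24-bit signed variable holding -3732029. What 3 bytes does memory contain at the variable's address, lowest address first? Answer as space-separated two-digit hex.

C7 0D C3

Two's complement of -3732029 in 24 bits: 3732029 = 0x38F23D; invert → 0xC70DC2; add 1 → 0xC70DC3.
Split into bytes (most-significant first): C7 0D C3.
Big-endian: lowest address holds the most-significant byte.
So the memory order matches the most-significant-first order: C7 0D C3.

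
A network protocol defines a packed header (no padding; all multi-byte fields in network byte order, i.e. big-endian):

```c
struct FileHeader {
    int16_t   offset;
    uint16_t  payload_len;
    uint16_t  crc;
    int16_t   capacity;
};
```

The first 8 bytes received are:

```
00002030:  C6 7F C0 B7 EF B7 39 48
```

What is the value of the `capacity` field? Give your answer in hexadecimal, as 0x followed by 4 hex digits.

0x3948

`capacity` follows `offset` (2 B), `payload_len` (2 B), `crc` (2 B), so it starts at offset 2 + 2 + 2 = 6 and occupies 2 bytes.
Bytes at offsets 6..7: 39 48.
Big-endian: lowest address holds the most-significant byte.
The bytes are already most-significant first: 0x3948.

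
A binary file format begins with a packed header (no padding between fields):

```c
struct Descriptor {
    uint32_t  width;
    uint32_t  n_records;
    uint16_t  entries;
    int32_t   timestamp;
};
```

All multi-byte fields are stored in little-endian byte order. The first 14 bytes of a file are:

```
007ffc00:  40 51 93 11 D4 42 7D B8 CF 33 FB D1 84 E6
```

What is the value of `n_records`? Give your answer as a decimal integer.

3095216852

`n_records` follows `width` (4 bytes), so it starts at byte offset 4 and occupies 4 bytes.
Bytes at offsets 4..7: D4 42 7D B8.
Little-endian: lowest address holds the least-significant byte.
Reassemble most-significant byte first: B8 7D 42 D4 → 0xB87D42D4.
0xB87D42D4 = 3095216852.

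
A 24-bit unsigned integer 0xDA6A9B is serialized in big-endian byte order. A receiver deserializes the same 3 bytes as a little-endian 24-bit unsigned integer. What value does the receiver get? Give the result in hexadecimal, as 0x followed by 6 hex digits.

Stored big-endian, the bytes at ascending addresses are DA 6A 9B.
Read back as little-endian, the first byte is least significant, giving 0x9B6ADA.

0x9B6ADA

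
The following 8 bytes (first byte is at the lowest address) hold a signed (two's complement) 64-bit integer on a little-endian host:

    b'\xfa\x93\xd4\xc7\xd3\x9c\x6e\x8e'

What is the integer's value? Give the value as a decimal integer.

-8183431039480982534

Little-endian: lowest address holds the least-significant byte.
Reassemble most-significant byte first: 8E 6E 9C D3 C7 D4 93 FA → 0x8E6E9CD3C7D493FA.
Top bit is set, so as a signed 64-bit value this is 0x8E6E9CD3C7D493FA − 2^64 = -8183431039480982534.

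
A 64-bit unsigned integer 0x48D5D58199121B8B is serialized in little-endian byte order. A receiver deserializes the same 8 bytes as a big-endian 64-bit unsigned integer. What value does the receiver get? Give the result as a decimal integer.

10023625846160741704

Stored little-endian, the bytes at ascending addresses are 8B 1B 12 99 81 D5 D5 48.
Read back as big-endian, the last byte is least significant, giving 0x8B1B129981D5D548.
0x8B1B129981D5D548 = 10023625846160741704.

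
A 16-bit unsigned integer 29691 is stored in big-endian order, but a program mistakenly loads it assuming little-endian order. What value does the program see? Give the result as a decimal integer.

64371

29691 in 16-bit hexadecimal is 0x73FB.
Stored big-endian, the bytes at ascending addresses are 73 FB.
Read back as little-endian, the first byte is least significant, giving 0xFB73.
0xFB73 = 64371.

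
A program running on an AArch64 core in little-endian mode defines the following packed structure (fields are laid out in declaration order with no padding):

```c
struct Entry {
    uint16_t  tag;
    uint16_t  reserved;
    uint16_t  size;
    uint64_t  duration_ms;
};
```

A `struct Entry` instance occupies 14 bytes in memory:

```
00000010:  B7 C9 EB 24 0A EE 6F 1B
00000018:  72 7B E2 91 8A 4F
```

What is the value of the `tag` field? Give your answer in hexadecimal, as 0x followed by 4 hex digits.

0xC9B7

`tag` is the first field, at byte offset 0, occupying 2 bytes.
Bytes at offsets 0..1: B7 C9.
Little-endian: lowest address holds the least-significant byte.
Reassemble most-significant byte first: C9 B7 → 0xC9B7.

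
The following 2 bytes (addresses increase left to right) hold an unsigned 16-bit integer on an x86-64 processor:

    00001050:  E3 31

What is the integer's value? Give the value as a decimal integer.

In little-endian order the low byte comes first in memory.
Reassemble most-significant byte first: 31 E3 → 0x31E3.
0x31E3 = 12771.

12771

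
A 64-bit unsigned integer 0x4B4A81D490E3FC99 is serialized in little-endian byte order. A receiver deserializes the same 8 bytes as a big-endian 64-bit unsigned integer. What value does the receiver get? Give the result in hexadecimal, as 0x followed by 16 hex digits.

Stored little-endian, the bytes at ascending addresses are 99 FC E3 90 D4 81 4A 4B.
Read back as big-endian, the last byte is least significant, giving 0x99FCE390D4814A4B.

0x99FCE390D4814A4B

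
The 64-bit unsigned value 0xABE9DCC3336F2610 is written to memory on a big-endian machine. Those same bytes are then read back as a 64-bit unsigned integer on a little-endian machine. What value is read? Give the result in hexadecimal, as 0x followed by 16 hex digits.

0x10266F33C3DCE9AB

Stored big-endian, the bytes at ascending addresses are AB E9 DC C3 33 6F 26 10.
Read back as little-endian, the first byte is least significant, giving 0x10266F33C3DCE9AB.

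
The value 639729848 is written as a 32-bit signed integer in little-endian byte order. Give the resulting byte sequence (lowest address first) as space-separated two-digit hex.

639729848 in hexadecimal, padded to 32 bits, is 0x262180B8.
Split into bytes (most-significant first): 26 21 80 B8.
In little-endian order the low byte comes first in memory.
So at ascending addresses the bytes are B8 80 21 26.

B8 80 21 26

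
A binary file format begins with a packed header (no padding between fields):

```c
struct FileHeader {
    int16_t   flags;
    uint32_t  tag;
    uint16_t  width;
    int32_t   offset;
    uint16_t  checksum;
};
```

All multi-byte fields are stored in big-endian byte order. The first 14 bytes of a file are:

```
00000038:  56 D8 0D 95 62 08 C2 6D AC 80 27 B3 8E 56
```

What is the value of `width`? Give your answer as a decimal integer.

49773

`width` follows `flags` (2 B), `tag` (4 B), so it starts at offset 2 + 4 = 6 and occupies 2 bytes.
Bytes at offsets 6..7: C2 6D.
Big-endian stores the most-significant byte at the lowest address.
The bytes are already most-significant first: 0xC26D.
0xC26D = 49773.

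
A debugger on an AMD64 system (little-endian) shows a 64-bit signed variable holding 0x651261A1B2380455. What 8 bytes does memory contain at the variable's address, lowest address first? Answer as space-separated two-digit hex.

Split into bytes (most-significant first): 65 12 61 A1 B2 38 04 55.
Little-endian stores the least-significant byte at the lowest address.
So at ascending addresses the bytes are 55 04 38 B2 A1 61 12 65.

55 04 38 B2 A1 61 12 65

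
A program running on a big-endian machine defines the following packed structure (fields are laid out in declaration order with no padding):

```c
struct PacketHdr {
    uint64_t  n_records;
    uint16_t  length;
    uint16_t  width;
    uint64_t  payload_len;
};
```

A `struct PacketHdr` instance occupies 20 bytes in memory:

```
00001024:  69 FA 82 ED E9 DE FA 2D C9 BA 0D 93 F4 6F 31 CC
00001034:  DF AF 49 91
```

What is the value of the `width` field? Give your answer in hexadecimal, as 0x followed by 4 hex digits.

`width` follows `n_records` (8 B), `length` (2 B), so it starts at offset 8 + 2 = 10 and occupies 2 bytes.
Bytes at offsets 10..11: 0D 93.
Big-endian: lowest address holds the most-significant byte.
The bytes are already most-significant first: 0x0D93.

0x0D93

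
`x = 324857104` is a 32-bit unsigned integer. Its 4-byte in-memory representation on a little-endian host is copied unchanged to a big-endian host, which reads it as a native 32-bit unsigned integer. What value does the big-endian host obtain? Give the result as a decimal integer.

324857104 in 32-bit hexadecimal is 0x135CED10.
Stored little-endian, the bytes at ascending addresses are 10 ED 5C 13.
Read back as big-endian, the last byte is least significant, giving 0x10ED5C13.
0x10ED5C13 = 283991059.

283991059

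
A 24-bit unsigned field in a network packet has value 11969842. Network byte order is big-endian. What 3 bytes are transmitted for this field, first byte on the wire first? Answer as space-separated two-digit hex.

11969842 in hexadecimal, padded to 24 bits, is 0xB6A532.
Split into bytes (most-significant first): B6 A5 32.
Big-endian stores the most-significant byte at the lowest address.
So the memory order matches the most-significant-first order: B6 A5 32.

B6 A5 32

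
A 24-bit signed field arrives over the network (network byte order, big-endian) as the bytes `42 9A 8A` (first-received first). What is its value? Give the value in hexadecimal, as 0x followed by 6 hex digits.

0x429A8A

Big-endian: lowest address holds the most-significant byte.
The bytes are already most-significant first: 0x429A8A.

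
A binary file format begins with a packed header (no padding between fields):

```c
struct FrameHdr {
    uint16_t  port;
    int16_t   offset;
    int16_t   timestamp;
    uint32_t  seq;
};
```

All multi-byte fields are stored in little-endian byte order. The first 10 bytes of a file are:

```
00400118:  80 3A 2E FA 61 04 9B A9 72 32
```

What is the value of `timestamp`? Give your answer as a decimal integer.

`timestamp` follows `port` (2 B), `offset` (2 B), so it starts at offset 2 + 2 = 4 and occupies 2 bytes.
Bytes at offsets 4..5: 61 04.
Little-endian stores the least-significant byte at the lowest address.
Reassemble most-significant byte first: 04 61 → 0x0461.
0x0461 = 1121.

1121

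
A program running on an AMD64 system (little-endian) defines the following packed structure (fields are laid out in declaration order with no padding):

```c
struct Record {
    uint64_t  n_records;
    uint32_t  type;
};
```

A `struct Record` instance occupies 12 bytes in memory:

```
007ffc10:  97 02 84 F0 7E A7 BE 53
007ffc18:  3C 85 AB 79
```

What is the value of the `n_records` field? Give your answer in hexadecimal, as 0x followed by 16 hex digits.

`n_records` is the first field, at byte offset 0, occupying 8 bytes.
Bytes at offsets 0..7: 97 02 84 F0 7E A7 BE 53.
In little-endian order the low byte comes first in memory.
Reassemble most-significant byte first: 53 BE A7 7E F0 84 02 97 → 0x53BEA77EF0840297.

0x53BEA77EF0840297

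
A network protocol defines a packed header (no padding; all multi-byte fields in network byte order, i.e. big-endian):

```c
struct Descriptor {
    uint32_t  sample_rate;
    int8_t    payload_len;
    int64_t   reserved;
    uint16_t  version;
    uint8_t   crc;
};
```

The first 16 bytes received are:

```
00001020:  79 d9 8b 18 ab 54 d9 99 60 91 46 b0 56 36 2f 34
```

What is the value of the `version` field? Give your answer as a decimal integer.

`version` follows `sample_rate` (4 B), `payload_len` (1 B), `reserved` (8 B), so it starts at offset 4 + 1 + 8 = 13 and occupies 2 bytes.
Bytes at offsets 13..14: 36 2F.
Big-endian stores the most-significant byte at the lowest address.
The bytes are already most-significant first: 0x362F.
0x362F = 13871.

13871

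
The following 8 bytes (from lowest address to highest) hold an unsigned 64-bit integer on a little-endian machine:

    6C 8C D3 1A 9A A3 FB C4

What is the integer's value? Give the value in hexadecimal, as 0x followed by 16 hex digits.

0xC4FBA39A1AD38C6C

In little-endian order the low byte comes first in memory.
Reassemble most-significant byte first: C4 FB A3 9A 1A D3 8C 6C → 0xC4FBA39A1AD38C6C.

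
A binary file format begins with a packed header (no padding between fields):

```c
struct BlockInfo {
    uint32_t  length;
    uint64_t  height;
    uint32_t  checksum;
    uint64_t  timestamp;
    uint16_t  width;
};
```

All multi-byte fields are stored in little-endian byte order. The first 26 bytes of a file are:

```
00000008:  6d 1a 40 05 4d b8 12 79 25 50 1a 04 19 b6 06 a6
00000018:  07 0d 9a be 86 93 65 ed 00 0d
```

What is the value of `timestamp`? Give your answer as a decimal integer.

`timestamp` follows `length` (4 B), `height` (8 B), `checksum` (4 B), so it starts at offset 4 + 8 + 4 = 16 and occupies 8 bytes.
Bytes at offsets 16..23: 07 0D 9A BE 86 93 65 ED.
In little-endian order the low byte comes first in memory.
Reassemble most-significant byte first: ED 65 93 86 BE 9A 0D 07 → 0xED659386BE9A0D07.
0xED659386BE9A0D07 = 17106240966569364743.

17106240966569364743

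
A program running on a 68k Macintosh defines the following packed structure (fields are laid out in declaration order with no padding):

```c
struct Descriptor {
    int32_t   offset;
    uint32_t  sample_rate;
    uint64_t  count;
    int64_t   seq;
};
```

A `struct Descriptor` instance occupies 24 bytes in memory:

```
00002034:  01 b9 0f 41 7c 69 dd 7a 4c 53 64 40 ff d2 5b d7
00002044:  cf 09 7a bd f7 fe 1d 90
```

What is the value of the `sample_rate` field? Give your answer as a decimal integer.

`sample_rate` follows `offset` (4 bytes), so it starts at byte offset 4 and occupies 4 bytes.
Bytes at offsets 4..7: 7C 69 DD 7A.
In big-endian order the high byte comes first in memory.
The bytes are already most-significant first: 0x7C69DD7A.
0x7C69DD7A = 2087312762.

2087312762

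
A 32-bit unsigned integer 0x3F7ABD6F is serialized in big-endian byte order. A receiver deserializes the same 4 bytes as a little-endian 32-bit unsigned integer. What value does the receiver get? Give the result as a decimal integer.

1874688575

Stored big-endian, the bytes at ascending addresses are 3F 7A BD 6F.
Read back as little-endian, the first byte is least significant, giving 0x6FBD7A3F.
0x6FBD7A3F = 1874688575.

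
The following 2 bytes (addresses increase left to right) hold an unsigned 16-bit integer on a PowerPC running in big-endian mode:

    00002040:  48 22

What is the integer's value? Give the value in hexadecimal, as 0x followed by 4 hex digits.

Big-endian stores the most-significant byte at the lowest address.
The bytes are already most-significant first: 0x4822.

0x4822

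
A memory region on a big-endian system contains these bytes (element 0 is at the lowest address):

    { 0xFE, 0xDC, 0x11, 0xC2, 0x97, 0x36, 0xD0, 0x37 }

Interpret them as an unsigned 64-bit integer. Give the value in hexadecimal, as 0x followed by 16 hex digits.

0xFEDC11C29736D037

Big-endian stores the most-significant byte at the lowest address.
The bytes are already most-significant first: 0xFEDC11C29736D037.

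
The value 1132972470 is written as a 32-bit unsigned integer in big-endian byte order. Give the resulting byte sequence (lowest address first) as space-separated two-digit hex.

43 87 C9 B6

1132972470 in hexadecimal, padded to 32 bits, is 0x4387C9B6.
Split into bytes (most-significant first): 43 87 C9 B6.
Big-endian stores the most-significant byte at the lowest address.
So the memory order matches the most-significant-first order: 43 87 C9 B6.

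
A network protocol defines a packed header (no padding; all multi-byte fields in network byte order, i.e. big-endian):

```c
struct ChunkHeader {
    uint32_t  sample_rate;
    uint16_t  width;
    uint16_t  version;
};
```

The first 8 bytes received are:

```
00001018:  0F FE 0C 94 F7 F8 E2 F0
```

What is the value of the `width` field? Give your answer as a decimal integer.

63480

`width` follows `sample_rate` (4 bytes), so it starts at byte offset 4 and occupies 2 bytes.
Bytes at offsets 4..5: F7 F8.
Big-endian stores the most-significant byte at the lowest address.
The bytes are already most-significant first: 0xF7F8.
0xF7F8 = 63480.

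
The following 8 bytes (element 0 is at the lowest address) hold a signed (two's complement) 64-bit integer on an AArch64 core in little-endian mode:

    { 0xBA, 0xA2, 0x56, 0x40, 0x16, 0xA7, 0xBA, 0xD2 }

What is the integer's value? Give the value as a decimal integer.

Little-endian: lowest address holds the least-significant byte.
Reassemble most-significant byte first: D2 BA A7 16 40 56 A2 BA → 0xD2BAA7164056A2BA.
Top bit is set, so as a signed 64-bit value this is 0xD2BAA7164056A2BA − 2^64 = -3262111266065964358.

-3262111266065964358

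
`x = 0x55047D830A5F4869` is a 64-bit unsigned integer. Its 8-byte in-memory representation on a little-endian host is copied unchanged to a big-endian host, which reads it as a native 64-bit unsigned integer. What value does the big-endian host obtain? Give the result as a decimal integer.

7586418071065920597

Stored little-endian, the bytes at ascending addresses are 69 48 5F 0A 83 7D 04 55.
Read back as big-endian, the last byte is least significant, giving 0x69485F0A837D0455.
0x69485F0A837D0455 = 7586418071065920597.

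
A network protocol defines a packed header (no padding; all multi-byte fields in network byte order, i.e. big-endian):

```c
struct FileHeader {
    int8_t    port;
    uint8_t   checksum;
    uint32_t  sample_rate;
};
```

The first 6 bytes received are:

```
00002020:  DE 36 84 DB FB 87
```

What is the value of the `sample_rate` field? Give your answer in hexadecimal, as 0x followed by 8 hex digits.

0x84DBFB87

`sample_rate` follows `port` (1 B), `checksum` (1 B), so it starts at offset 1 + 1 = 2 and occupies 4 bytes.
Bytes at offsets 2..5: 84 DB FB 87.
Big-endian: lowest address holds the most-significant byte.
The bytes are already most-significant first: 0x84DBFB87.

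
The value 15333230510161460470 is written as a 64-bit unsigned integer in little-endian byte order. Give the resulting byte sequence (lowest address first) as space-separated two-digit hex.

F6 FC 5A F9 E8 93 CA D4

15333230510161460470 in hexadecimal, padded to 64 bits, is 0xD4CA93E8F95AFCF6.
Split into bytes (most-significant first): D4 CA 93 E8 F9 5A FC F6.
Little-endian: lowest address holds the least-significant byte.
So at ascending addresses the bytes are F6 FC 5A F9 E8 93 CA D4.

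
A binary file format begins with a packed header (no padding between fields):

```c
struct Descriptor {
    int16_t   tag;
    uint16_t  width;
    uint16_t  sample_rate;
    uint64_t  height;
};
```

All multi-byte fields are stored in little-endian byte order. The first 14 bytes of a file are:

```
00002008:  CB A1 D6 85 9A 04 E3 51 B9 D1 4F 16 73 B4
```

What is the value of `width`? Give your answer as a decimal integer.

`width` follows `tag` (2 bytes), so it starts at byte offset 2 and occupies 2 bytes.
Bytes at offsets 2..3: D6 85.
Little-endian stores the least-significant byte at the lowest address.
Reassemble most-significant byte first: 85 D6 → 0x85D6.
0x85D6 = 34262.

34262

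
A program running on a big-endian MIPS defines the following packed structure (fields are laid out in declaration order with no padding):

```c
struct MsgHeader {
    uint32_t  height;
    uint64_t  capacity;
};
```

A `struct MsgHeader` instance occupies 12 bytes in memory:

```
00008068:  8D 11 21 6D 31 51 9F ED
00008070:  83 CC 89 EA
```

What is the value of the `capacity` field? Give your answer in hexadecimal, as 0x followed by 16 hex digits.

`capacity` follows `height` (4 bytes), so it starts at byte offset 4 and occupies 8 bytes.
Bytes at offsets 4..11: 31 51 9F ED 83 CC 89 EA.
In big-endian order the high byte comes first in memory.
The bytes are already most-significant first: 0x31519FED83CC89EA.

0x31519FED83CC89EA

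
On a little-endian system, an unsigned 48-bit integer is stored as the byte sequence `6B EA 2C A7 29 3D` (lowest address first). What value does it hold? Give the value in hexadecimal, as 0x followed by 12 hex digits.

0x3D29A72CEA6B

Little-endian stores the least-significant byte at the lowest address.
Reassemble most-significant byte first: 3D 29 A7 2C EA 6B → 0x3D29A72CEA6B.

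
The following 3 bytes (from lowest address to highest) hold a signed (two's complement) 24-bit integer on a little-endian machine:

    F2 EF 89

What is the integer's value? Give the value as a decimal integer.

-7737358

Little-endian stores the least-significant byte at the lowest address.
Reassemble most-significant byte first: 89 EF F2 → 0x89EFF2.
Top bit is set, so as a signed 24-bit value this is 0x89EFF2 − 2^24 = -7737358.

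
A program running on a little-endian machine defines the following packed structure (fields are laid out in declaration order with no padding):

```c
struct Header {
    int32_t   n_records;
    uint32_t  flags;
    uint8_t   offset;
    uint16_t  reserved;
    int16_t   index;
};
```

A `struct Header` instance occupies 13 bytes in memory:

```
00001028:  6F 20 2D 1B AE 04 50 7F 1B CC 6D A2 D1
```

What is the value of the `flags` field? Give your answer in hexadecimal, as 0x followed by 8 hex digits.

0x7F5004AE

`flags` follows `n_records` (4 bytes), so it starts at byte offset 4 and occupies 4 bytes.
Bytes at offsets 4..7: AE 04 50 7F.
In little-endian order the low byte comes first in memory.
Reassemble most-significant byte first: 7F 50 04 AE → 0x7F5004AE.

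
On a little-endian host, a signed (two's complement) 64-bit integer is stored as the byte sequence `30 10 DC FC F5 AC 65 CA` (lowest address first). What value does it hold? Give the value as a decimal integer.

Little-endian stores the least-significant byte at the lowest address.
Reassemble most-significant byte first: CA 65 AC F5 FC DC 10 30 → 0xCA65ACF5FCDC1030.
Top bit is set, so as a signed 64-bit value this is 0xCA65ACF5FCDC1030 − 2^64 = -3862490932891086800.

-3862490932891086800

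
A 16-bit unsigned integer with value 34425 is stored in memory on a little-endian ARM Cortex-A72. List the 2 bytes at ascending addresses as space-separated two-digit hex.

34425 in hexadecimal, padded to 16 bits, is 0x8679.
Split into bytes (most-significant first): 86 79.
Little-endian: lowest address holds the least-significant byte.
So at ascending addresses the bytes are 79 86.

79 86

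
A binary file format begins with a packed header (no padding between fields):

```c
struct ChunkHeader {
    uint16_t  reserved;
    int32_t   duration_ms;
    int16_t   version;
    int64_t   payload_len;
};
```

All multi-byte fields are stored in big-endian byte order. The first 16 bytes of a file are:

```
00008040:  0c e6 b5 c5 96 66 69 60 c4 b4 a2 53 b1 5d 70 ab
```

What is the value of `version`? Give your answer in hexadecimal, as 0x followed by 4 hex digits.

0x6960

`version` follows `reserved` (2 B), `duration_ms` (4 B), so it starts at offset 2 + 4 = 6 and occupies 2 bytes.
Bytes at offsets 6..7: 69 60.
In big-endian order the high byte comes first in memory.
The bytes are already most-significant first: 0x6960.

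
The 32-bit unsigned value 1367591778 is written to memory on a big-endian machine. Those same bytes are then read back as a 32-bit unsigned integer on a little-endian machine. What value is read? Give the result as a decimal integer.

1367591778 in 32-bit hexadecimal is 0x5183CB62.
Stored big-endian, the bytes at ascending addresses are 51 83 CB 62.
Read back as little-endian, the first byte is least significant, giving 0x62CB8351.
0x62CB8351 = 1657504593.

1657504593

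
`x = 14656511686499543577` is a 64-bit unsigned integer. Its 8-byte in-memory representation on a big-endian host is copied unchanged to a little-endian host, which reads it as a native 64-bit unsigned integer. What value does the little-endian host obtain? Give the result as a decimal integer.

1849337535501919947

14656511686499543577 in 64-bit hexadecimal is 0xCB6663B9B02AAA19.
Stored big-endian, the bytes at ascending addresses are CB 66 63 B9 B0 2A AA 19.
Read back as little-endian, the first byte is least significant, giving 0x19AA2AB0B96366CB.
0x19AA2AB0B96366CB = 1849337535501919947.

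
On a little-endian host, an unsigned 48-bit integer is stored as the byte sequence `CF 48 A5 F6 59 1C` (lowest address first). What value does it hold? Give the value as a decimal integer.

Little-endian stores the least-significant byte at the lowest address.
Reassemble most-significant byte first: 1C 59 F6 A5 48 CF → 0x1C59F6A548CF.
0x1C59F6A548CF = 31172715694287.

31172715694287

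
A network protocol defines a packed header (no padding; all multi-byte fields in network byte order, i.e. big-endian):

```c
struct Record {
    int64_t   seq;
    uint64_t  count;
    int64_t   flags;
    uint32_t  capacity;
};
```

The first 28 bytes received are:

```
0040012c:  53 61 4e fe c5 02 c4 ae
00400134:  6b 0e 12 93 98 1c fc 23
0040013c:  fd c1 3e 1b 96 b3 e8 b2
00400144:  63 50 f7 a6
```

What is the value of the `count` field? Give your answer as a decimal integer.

7714123636853767203

`count` follows `seq` (8 bytes), so it starts at byte offset 8 and occupies 8 bytes.
Bytes at offsets 8..15: 6B 0E 12 93 98 1C FC 23.
Big-endian stores the most-significant byte at the lowest address.
The bytes are already most-significant first: 0x6B0E1293981CFC23.
0x6B0E1293981CFC23 = 7714123636853767203.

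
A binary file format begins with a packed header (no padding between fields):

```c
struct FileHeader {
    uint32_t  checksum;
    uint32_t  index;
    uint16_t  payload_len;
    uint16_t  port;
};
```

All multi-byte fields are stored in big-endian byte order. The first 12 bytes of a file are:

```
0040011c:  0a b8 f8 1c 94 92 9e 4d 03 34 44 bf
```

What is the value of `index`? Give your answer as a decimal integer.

2492636749

`index` follows `checksum` (4 bytes), so it starts at byte offset 4 and occupies 4 bytes.
Bytes at offsets 4..7: 94 92 9E 4D.
Big-endian: lowest address holds the most-significant byte.
The bytes are already most-significant first: 0x94929E4D.
0x94929E4D = 2492636749.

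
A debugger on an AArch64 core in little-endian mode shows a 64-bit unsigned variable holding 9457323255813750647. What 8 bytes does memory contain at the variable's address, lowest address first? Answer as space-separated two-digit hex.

77 BF D1 E4 64 29 3F 83

9457323255813750647 in hexadecimal, padded to 64 bits, is 0x833F2964E4D1BF77.
Split into bytes (most-significant first): 83 3F 29 64 E4 D1 BF 77.
Little-endian stores the least-significant byte at the lowest address.
So at ascending addresses the bytes are 77 BF D1 E4 64 29 3F 83.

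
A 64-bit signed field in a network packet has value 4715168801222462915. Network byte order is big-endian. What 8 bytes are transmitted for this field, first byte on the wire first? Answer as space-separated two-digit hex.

41 6F A5 0A EC DE 8D C3

4715168801222462915 in hexadecimal, padded to 64 bits, is 0x416FA50AECDE8DC3.
Split into bytes (most-significant first): 41 6F A5 0A EC DE 8D C3.
Big-endian stores the most-significant byte at the lowest address.
So the memory order matches the most-significant-first order: 41 6F A5 0A EC DE 8D C3.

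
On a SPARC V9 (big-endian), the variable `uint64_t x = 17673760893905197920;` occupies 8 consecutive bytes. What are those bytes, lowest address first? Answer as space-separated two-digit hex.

F5 45 CF E4 B6 68 DB 60

17673760893905197920 in hexadecimal, padded to 64 bits, is 0xF545CFE4B668DB60.
Split into bytes (most-significant first): F5 45 CF E4 B6 68 DB 60.
Big-endian stores the most-significant byte at the lowest address.
So the memory order matches the most-significant-first order: F5 45 CF E4 B6 68 DB 60.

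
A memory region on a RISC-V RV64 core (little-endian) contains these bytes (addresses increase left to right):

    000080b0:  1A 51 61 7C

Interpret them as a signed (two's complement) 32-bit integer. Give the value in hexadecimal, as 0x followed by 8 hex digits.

Little-endian: lowest address holds the least-significant byte.
Reassemble most-significant byte first: 7C 61 51 1A → 0x7C61511A.

0x7C61511A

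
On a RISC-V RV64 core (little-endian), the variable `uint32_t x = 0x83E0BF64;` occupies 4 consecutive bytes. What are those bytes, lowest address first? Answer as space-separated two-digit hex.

Split into bytes (most-significant first): 83 E0 BF 64.
In little-endian order the low byte comes first in memory.
So at ascending addresses the bytes are 64 BF E0 83.

64 BF E0 83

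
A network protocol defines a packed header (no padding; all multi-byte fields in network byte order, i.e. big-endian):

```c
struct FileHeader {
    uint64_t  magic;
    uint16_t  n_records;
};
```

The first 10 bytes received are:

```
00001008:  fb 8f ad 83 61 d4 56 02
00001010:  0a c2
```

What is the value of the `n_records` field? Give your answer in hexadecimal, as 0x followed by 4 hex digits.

0x0AC2

`n_records` follows `magic` (8 bytes), so it starts at byte offset 8 and occupies 2 bytes.
Bytes at offsets 8..9: 0A C2.
Big-endian stores the most-significant byte at the lowest address.
The bytes are already most-significant first: 0x0AC2.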